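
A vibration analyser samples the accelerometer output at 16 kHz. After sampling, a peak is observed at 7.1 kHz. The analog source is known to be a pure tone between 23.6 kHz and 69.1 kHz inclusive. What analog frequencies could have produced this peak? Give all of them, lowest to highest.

24.9 kHz, 39.1 kHz, 40.9 kHz, 55.1 kHz, 56.9 kHz

Frequencies that alias to 7.1 kHz are k·fs ± 7.1 kHz for integer k ≥ 0.
k=0: 7.1 kHz.
k=1: 8.9 kHz, 23.1 kHz.
k=2: 24.9 kHz, 39.1 kHz.
k=3: 40.9 kHz, 55.1 kHz.
k=4: 56.9 kHz, 71.1 kHz.
k=5: 72.9 kHz, 87.1 kHz.
Within [23.6 kHz, 69.1 kHz]: 24.9 kHz, 39.1 kHz, 40.9 kHz, 55.1 kHz, 56.9 kHz.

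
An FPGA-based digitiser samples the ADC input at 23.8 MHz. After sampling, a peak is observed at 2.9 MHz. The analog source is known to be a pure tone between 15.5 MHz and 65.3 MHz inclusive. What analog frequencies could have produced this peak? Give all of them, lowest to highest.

Frequencies that alias to 2.9 MHz are k·fs ± 2.9 MHz for integer k ≥ 0.
k=0: 2.9 MHz.
k=1: 20.9 MHz, 26.7 MHz.
k=2: 44.7 MHz, 50.5 MHz.
k=3: 68.5 MHz, 74.3 MHz.
Within [15.5 MHz, 65.3 MHz]: 20.9 MHz, 26.7 MHz, 44.7 MHz, 50.5 MHz.

20.9 MHz, 26.7 MHz, 44.7 MHz, 50.5 MHz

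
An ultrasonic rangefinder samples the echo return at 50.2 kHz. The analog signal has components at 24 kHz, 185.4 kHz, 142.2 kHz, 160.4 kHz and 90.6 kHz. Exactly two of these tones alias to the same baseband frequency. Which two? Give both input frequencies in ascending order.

90.6 kHz, 160.4 kHz

fs/2 = 25.1 kHz.
24 kHz ≤ fs/2 = 25.1 kHz, passes unchanged.
185.4 kHz mod fs = 34.8 kHz.
34.8 kHz > fs/2 = 25.1 kHz, folds to fs − 34.8 kHz = 15.4 kHz.
142.2 kHz mod fs = 41.8 kHz.
41.8 kHz > fs/2 = 25.1 kHz, folds to fs − 41.8 kHz = 8.4 kHz.
160.4 kHz mod fs = 9.8 kHz.
9.8 kHz ≤ fs/2 = 25.1 kHz, appears at 9.8 kHz.
90.6 kHz mod fs = 40.4 kHz.
40.4 kHz > fs/2 = 25.1 kHz, folds to fs − 40.4 kHz = 9.8 kHz.
90.6 kHz and 160.4 kHz both map to 9.8 kHz.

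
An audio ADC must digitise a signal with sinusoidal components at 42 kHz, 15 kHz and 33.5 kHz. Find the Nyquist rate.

84 kHz

Highest-frequency component: 42 kHz.
Nyquist rate = 2 × 42 kHz = 84 kHz.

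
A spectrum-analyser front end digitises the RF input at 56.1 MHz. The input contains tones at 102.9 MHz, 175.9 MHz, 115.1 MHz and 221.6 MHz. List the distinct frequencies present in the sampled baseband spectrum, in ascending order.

2.8 MHz, 2.9 MHz, 7.6 MHz, 9.3 MHz

fs/2 = 28.05 MHz.
102.9 MHz mod fs = 46.8 MHz.
46.8 MHz > fs/2 = 28.05 MHz, folds to fs − 46.8 MHz = 9.3 MHz.
175.9 MHz mod fs = 7.6 MHz.
7.6 MHz ≤ fs/2 = 28.05 MHz, appears at 7.6 MHz.
115.1 MHz mod fs = 2.9 MHz.
2.9 MHz ≤ fs/2 = 28.05 MHz, appears at 2.9 MHz.
221.6 MHz mod fs = 53.3 MHz.
53.3 MHz > fs/2 = 28.05 MHz, folds to fs − 53.3 MHz = 2.8 MHz.
Distinct values: {2.8 MHz, 2.9 MHz, 7.6 MHz, 9.3 MHz}.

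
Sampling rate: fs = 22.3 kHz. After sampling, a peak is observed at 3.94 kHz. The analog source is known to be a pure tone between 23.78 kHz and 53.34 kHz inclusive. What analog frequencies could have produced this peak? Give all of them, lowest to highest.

26.24 kHz, 40.66 kHz, 48.54 kHz

Frequencies that alias to 3.94 kHz are k·fs ± 3.94 kHz for integer k ≥ 0.
k=0: 3.94 kHz.
k=1: 18.36 kHz, 26.24 kHz.
k=2: 40.66 kHz, 48.54 kHz.
k=3: 62.96 kHz, 70.84 kHz.
Within [23.78 kHz, 53.34 kHz]: 26.24 kHz, 40.66 kHz, 48.54 kHz.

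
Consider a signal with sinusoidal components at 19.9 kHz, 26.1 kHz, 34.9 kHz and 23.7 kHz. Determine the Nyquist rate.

69.8 kHz

Highest-frequency component: 34.9 kHz.
Nyquist rate = 2 × 34.9 kHz = 69.8 kHz.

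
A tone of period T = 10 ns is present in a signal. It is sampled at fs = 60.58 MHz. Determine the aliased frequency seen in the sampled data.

21.16 MHz

T = 10 ns → f = 1/T = 100 MHz.
100 MHz mod fs = 39.42 MHz.
39.42 MHz > fs/2 = 30.29 MHz, folds to fs − 39.42 MHz = 21.16 MHz.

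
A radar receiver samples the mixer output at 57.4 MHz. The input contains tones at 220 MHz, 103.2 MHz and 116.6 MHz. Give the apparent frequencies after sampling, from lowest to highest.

fs/2 = 28.7 MHz.
220 MHz mod fs = 47.8 MHz.
47.8 MHz > fs/2 = 28.7 MHz, folds to fs − 47.8 MHz = 9.6 MHz.
103.2 MHz mod fs = 45.8 MHz.
45.8 MHz > fs/2 = 28.7 MHz, folds to fs − 45.8 MHz = 11.6 MHz.
116.6 MHz mod fs = 1.8 MHz.
1.8 MHz ≤ fs/2 = 28.7 MHz, appears at 1.8 MHz.
Distinct values: {1.8 MHz, 9.6 MHz, 11.6 MHz}.

1.8 MHz, 9.6 MHz, 11.6 MHz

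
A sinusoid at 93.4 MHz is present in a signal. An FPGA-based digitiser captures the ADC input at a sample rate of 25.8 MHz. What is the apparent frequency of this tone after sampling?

9.8 MHz

93.4 MHz mod fs = 16 MHz.
16 MHz > fs/2 = 12.9 MHz, folds to fs − 16 MHz = 9.8 MHz.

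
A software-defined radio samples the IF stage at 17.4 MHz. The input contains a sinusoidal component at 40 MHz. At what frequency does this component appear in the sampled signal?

5.2 MHz

40 MHz mod fs = 5.2 MHz.
5.2 MHz ≤ fs/2 = 8.7 MHz, appears at 5.2 MHz.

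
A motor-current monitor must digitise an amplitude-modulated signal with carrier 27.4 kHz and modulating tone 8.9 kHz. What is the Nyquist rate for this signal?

72.6 kHz

AM sidebands sit at fc ± fm = 18.5 kHz and 36.3 kHz.
Highest-frequency component: 36.3 kHz.
Nyquist rate = 2 × 36.3 kHz = 72.6 kHz.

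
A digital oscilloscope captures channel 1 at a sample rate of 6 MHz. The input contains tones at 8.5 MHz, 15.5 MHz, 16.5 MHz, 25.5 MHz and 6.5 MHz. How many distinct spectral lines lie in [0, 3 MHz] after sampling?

3

fs/2 = 3 MHz.
8.5 MHz mod fs = 2.5 MHz.
2.5 MHz ≤ fs/2 = 3 MHz, appears at 2.5 MHz.
15.5 MHz mod fs = 3.5 MHz.
3.5 MHz > fs/2 = 3 MHz, folds to fs − 3.5 MHz = 2.5 MHz.
16.5 MHz mod fs = 4.5 MHz.
4.5 MHz > fs/2 = 3 MHz, folds to fs − 4.5 MHz = 1.5 MHz.
25.5 MHz mod fs = 1.5 MHz.
1.5 MHz ≤ fs/2 = 3 MHz, appears at 1.5 MHz.
6.5 MHz mod fs = 0.5 MHz.
0.5 MHz ≤ fs/2 = 3 MHz, appears at 0.5 MHz.
Distinct values: {0.5 MHz, 1.5 MHz, 2.5 MHz} → 3.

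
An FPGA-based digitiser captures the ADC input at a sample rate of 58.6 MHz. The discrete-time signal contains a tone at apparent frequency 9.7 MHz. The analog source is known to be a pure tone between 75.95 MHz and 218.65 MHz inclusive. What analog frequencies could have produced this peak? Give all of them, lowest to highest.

107.5 MHz, 126.9 MHz, 166.1 MHz, 185.5 MHz

Frequencies that alias to 9.7 MHz are k·fs ± 9.7 MHz for integer k ≥ 0.
k=0: 9.7 MHz.
k=1: 48.9 MHz, 68.3 MHz.
k=2: 107.5 MHz, 126.9 MHz.
k=3: 166.1 MHz, 185.5 MHz.
k=4: 224.7 MHz, 244.1 MHz.
Within [75.95 MHz, 218.65 MHz]: 107.5 MHz, 126.9 MHz, 166.1 MHz, 185.5 MHz.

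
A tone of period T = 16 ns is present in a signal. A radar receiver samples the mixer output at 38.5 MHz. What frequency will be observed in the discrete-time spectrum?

14.5 MHz

T = 16 ns → f = 1/T = 62.5 MHz.
62.5 MHz mod fs = 24 MHz.
24 MHz > fs/2 = 19.25 MHz, folds to fs − 24 MHz = 14.5 MHz.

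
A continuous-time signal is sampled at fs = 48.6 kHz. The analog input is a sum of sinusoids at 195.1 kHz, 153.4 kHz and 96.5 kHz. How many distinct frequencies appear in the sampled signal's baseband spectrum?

fs/2 = 24.3 kHz.
195.1 kHz mod fs = 0.7 kHz.
0.7 kHz ≤ fs/2 = 24.3 kHz, appears at 0.7 kHz.
153.4 kHz mod fs = 7.6 kHz.
7.6 kHz ≤ fs/2 = 24.3 kHz, appears at 7.6 kHz.
96.5 kHz mod fs = 47.9 kHz.
47.9 kHz > fs/2 = 24.3 kHz, folds to fs − 47.9 kHz = 0.7 kHz.
Distinct values: {0.7 kHz, 7.6 kHz} → 2.

2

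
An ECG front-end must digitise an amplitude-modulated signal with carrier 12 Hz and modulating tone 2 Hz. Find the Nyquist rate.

28 Hz

AM sidebands sit at fc ± fm = 10 Hz and 14 Hz.
Highest-frequency component: 14 Hz.
Nyquist rate = 2 × 14 Hz = 28 Hz.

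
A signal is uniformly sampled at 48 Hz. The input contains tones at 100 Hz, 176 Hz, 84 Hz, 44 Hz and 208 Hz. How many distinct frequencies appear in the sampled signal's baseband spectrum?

fs/2 = 24 Hz.
100 Hz mod fs = 4 Hz.
4 Hz ≤ fs/2 = 24 Hz, appears at 4 Hz.
176 Hz mod fs = 32 Hz.
32 Hz > fs/2 = 24 Hz, folds to fs − 32 Hz = 16 Hz.
84 Hz mod fs = 36 Hz.
36 Hz > fs/2 = 24 Hz, folds to fs − 36 Hz = 12 Hz.
44 Hz > fs/2 = 24 Hz, folds to fs − 44 Hz = 4 Hz.
208 Hz mod fs = 16 Hz.
16 Hz ≤ fs/2 = 24 Hz, appears at 16 Hz.
Distinct values: {4 Hz, 12 Hz, 16 Hz} → 3.

3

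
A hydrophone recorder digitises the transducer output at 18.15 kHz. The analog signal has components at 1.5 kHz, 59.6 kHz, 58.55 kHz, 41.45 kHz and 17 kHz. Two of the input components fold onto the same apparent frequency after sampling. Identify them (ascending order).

41.45 kHz, 59.6 kHz

fs/2 = 9.075 kHz.
1.5 kHz ≤ fs/2 = 9.075 kHz, passes unchanged.
59.6 kHz mod fs = 5.15 kHz.
5.15 kHz ≤ fs/2 = 9.075 kHz, appears at 5.15 kHz.
58.55 kHz mod fs = 4.1 kHz.
4.1 kHz ≤ fs/2 = 9.075 kHz, appears at 4.1 kHz.
41.45 kHz mod fs = 5.15 kHz.
5.15 kHz ≤ fs/2 = 9.075 kHz, appears at 5.15 kHz.
17 kHz > fs/2 = 9.075 kHz, folds to fs − 17 kHz = 1.15 kHz.
41.45 kHz and 59.6 kHz both map to 5.15 kHz.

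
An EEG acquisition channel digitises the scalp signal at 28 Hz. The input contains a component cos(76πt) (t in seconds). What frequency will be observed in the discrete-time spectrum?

ω = 76π rad/s → f = ω/(2π) = 38 Hz.
38 Hz mod fs = 10 Hz.
10 Hz ≤ fs/2 = 14 Hz, appears at 10 Hz.

10 Hz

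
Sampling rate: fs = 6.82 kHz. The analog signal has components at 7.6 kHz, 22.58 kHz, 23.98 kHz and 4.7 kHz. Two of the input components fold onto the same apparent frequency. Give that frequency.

2.12 kHz

fs/2 = 3.41 kHz.
7.6 kHz mod fs = 0.78 kHz.
0.78 kHz ≤ fs/2 = 3.41 kHz, appears at 0.78 kHz.
22.58 kHz mod fs = 2.12 kHz.
2.12 kHz ≤ fs/2 = 3.41 kHz, appears at 2.12 kHz.
23.98 kHz mod fs = 3.52 kHz.
3.52 kHz > fs/2 = 3.41 kHz, folds to fs − 3.52 kHz = 3.3 kHz.
4.7 kHz > fs/2 = 3.41 kHz, folds to fs − 4.7 kHz = 2.12 kHz.
4.7 kHz and 22.58 kHz both map to 2.12 kHz.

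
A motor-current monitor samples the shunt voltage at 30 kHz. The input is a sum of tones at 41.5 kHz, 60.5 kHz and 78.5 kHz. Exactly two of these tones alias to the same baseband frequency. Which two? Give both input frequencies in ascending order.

fs/2 = 15 kHz.
41.5 kHz mod fs = 11.5 kHz.
11.5 kHz ≤ fs/2 = 15 kHz, appears at 11.5 kHz.
60.5 kHz mod fs = 0.5 kHz.
0.5 kHz ≤ fs/2 = 15 kHz, appears at 0.5 kHz.
78.5 kHz mod fs = 18.5 kHz.
18.5 kHz > fs/2 = 15 kHz, folds to fs − 18.5 kHz = 11.5 kHz.
41.5 kHz and 78.5 kHz both map to 11.5 kHz.

41.5 kHz, 78.5 kHz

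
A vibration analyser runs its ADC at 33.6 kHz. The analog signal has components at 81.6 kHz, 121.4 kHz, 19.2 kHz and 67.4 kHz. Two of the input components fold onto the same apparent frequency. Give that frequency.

14.4 kHz

fs/2 = 16.8 kHz.
81.6 kHz mod fs = 14.4 kHz.
14.4 kHz ≤ fs/2 = 16.8 kHz, appears at 14.4 kHz.
121.4 kHz mod fs = 20.6 kHz.
20.6 kHz > fs/2 = 16.8 kHz, folds to fs − 20.6 kHz = 13 kHz.
19.2 kHz > fs/2 = 16.8 kHz, folds to fs − 19.2 kHz = 14.4 kHz.
67.4 kHz mod fs = 0.2 kHz.
0.2 kHz ≤ fs/2 = 16.8 kHz, appears at 0.2 kHz.
19.2 kHz and 81.6 kHz both map to 14.4 kHz.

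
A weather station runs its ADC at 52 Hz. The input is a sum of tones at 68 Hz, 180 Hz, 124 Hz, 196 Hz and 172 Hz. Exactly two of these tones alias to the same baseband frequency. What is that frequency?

16 Hz

fs/2 = 26 Hz.
68 Hz mod fs = 16 Hz.
16 Hz ≤ fs/2 = 26 Hz, appears at 16 Hz.
180 Hz mod fs = 24 Hz.
24 Hz ≤ fs/2 = 26 Hz, appears at 24 Hz.
124 Hz mod fs = 20 Hz.
20 Hz ≤ fs/2 = 26 Hz, appears at 20 Hz.
196 Hz mod fs = 40 Hz.
40 Hz > fs/2 = 26 Hz, folds to fs − 40 Hz = 12 Hz.
172 Hz mod fs = 16 Hz.
16 Hz ≤ fs/2 = 26 Hz, appears at 16 Hz.
68 Hz and 172 Hz both map to 16 Hz.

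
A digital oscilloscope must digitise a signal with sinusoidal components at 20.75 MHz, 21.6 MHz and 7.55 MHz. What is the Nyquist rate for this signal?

43.2 MHz

Highest-frequency component: 21.6 MHz.
Nyquist rate = 2 × 21.6 MHz = 43.2 MHz.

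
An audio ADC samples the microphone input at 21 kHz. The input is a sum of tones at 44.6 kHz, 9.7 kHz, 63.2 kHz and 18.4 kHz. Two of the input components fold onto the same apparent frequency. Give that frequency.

fs/2 = 10.5 kHz.
44.6 kHz mod fs = 2.6 kHz.
2.6 kHz ≤ fs/2 = 10.5 kHz, appears at 2.6 kHz.
9.7 kHz ≤ fs/2 = 10.5 kHz, passes unchanged.
63.2 kHz mod fs = 0.2 kHz.
0.2 kHz ≤ fs/2 = 10.5 kHz, appears at 0.2 kHz.
18.4 kHz > fs/2 = 10.5 kHz, folds to fs − 18.4 kHz = 2.6 kHz.
18.4 kHz and 44.6 kHz both map to 2.6 kHz.

2.6 kHz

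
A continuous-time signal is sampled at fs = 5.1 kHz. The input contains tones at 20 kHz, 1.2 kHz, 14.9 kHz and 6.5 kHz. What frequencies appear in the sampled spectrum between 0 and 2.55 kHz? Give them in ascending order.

fs/2 = 2.55 kHz.
20 kHz mod fs = 4.7 kHz.
4.7 kHz > fs/2 = 2.55 kHz, folds to fs − 4.7 kHz = 0.4 kHz.
1.2 kHz ≤ fs/2 = 2.55 kHz, passes unchanged.
14.9 kHz mod fs = 4.7 kHz.
4.7 kHz > fs/2 = 2.55 kHz, folds to fs − 4.7 kHz = 0.4 kHz.
6.5 kHz mod fs = 1.4 kHz.
1.4 kHz ≤ fs/2 = 2.55 kHz, appears at 1.4 kHz.
Distinct values: {0.4 kHz, 1.2 kHz, 1.4 kHz}.

0.4 kHz, 1.2 kHz, 1.4 kHz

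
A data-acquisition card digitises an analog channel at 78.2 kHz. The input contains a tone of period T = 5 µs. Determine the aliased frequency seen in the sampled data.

34.6 kHz

T = 5 µs → f = 1/T = 200 kHz.
200 kHz mod fs = 43.6 kHz.
43.6 kHz > fs/2 = 39.1 kHz, folds to fs − 43.6 kHz = 34.6 kHz.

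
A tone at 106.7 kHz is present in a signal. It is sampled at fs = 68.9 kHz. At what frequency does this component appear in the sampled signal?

106.7 kHz mod fs = 37.8 kHz.
37.8 kHz > fs/2 = 34.45 kHz, folds to fs − 37.8 kHz = 31.1 kHz.

31.1 kHz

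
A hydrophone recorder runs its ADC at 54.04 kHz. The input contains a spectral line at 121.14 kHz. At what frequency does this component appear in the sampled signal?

13.06 kHz

121.14 kHz mod fs = 13.06 kHz.
13.06 kHz ≤ fs/2 = 27.02 kHz, appears at 13.06 kHz.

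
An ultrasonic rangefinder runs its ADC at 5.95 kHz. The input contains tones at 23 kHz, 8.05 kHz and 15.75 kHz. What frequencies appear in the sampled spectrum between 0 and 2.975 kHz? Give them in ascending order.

0.8 kHz, 2.1 kHz

fs/2 = 2.975 kHz.
23 kHz mod fs = 5.15 kHz.
5.15 kHz > fs/2 = 2.975 kHz, folds to fs − 5.15 kHz = 0.8 kHz.
8.05 kHz mod fs = 2.1 kHz.
2.1 kHz ≤ fs/2 = 2.975 kHz, appears at 2.1 kHz.
15.75 kHz mod fs = 3.85 kHz.
3.85 kHz > fs/2 = 2.975 kHz, folds to fs − 3.85 kHz = 2.1 kHz.
Distinct values: {0.8 kHz, 2.1 kHz}.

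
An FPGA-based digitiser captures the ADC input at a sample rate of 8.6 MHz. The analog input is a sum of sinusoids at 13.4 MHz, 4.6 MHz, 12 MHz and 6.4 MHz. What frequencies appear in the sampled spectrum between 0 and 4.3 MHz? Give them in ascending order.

2.2 MHz, 3.4 MHz, 3.8 MHz, 4 MHz

fs/2 = 4.3 MHz.
13.4 MHz mod fs = 4.8 MHz.
4.8 MHz > fs/2 = 4.3 MHz, folds to fs − 4.8 MHz = 3.8 MHz.
4.6 MHz > fs/2 = 4.3 MHz, folds to fs − 4.6 MHz = 4 MHz.
12 MHz mod fs = 3.4 MHz.
3.4 MHz ≤ fs/2 = 4.3 MHz, appears at 3.4 MHz.
6.4 MHz > fs/2 = 4.3 MHz, folds to fs − 6.4 MHz = 2.2 MHz.
Distinct values: {2.2 MHz, 3.4 MHz, 3.8 MHz, 4 MHz}.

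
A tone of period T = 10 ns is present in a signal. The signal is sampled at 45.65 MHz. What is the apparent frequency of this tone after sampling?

8.7 MHz

T = 10 ns → f = 1/T = 100 MHz.
100 MHz mod fs = 8.7 MHz.
8.7 MHz ≤ fs/2 = 22.825 MHz, appears at 8.7 MHz.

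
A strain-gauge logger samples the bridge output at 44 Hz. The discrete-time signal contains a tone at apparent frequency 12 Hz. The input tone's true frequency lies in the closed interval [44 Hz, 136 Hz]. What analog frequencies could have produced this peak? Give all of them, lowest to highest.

56 Hz, 76 Hz, 100 Hz, 120 Hz

Frequencies that alias to 12 Hz are k·fs ± 12 Hz for integer k ≥ 0.
k=0: 12 Hz.
k=1: 32 Hz, 56 Hz.
k=2: 76 Hz, 100 Hz.
k=3: 120 Hz, 144 Hz.
k=4: 164 Hz, 188 Hz.
Within [44 Hz, 136 Hz]: 56 Hz, 76 Hz, 100 Hz, 120 Hz.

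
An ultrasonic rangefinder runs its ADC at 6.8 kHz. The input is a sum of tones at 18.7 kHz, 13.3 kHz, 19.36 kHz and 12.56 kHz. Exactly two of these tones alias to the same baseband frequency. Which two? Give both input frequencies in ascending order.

fs/2 = 3.4 kHz.
18.7 kHz mod fs = 5.1 kHz.
5.1 kHz > fs/2 = 3.4 kHz, folds to fs − 5.1 kHz = 1.7 kHz.
13.3 kHz mod fs = 6.5 kHz.
6.5 kHz > fs/2 = 3.4 kHz, folds to fs − 6.5 kHz = 0.3 kHz.
19.36 kHz mod fs = 5.76 kHz.
5.76 kHz > fs/2 = 3.4 kHz, folds to fs − 5.76 kHz = 1.04 kHz.
12.56 kHz mod fs = 5.76 kHz.
5.76 kHz > fs/2 = 3.4 kHz, folds to fs − 5.76 kHz = 1.04 kHz.
12.56 kHz and 19.36 kHz both map to 1.04 kHz.

12.56 kHz, 19.36 kHz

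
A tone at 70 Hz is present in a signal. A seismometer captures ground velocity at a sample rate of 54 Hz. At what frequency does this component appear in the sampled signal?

16 Hz

70 Hz mod fs = 16 Hz.
16 Hz ≤ fs/2 = 27 Hz, appears at 16 Hz.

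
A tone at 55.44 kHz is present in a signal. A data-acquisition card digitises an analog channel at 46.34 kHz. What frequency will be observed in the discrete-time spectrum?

9.1 kHz

55.44 kHz mod fs = 9.1 kHz.
9.1 kHz ≤ fs/2 = 23.17 kHz, appears at 9.1 kHz.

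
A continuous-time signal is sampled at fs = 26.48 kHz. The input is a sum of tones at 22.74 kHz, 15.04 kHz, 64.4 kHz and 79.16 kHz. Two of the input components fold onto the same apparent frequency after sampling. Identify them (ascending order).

15.04 kHz, 64.4 kHz

fs/2 = 13.24 kHz.
22.74 kHz > fs/2 = 13.24 kHz, folds to fs − 22.74 kHz = 3.74 kHz.
15.04 kHz > fs/2 = 13.24 kHz, folds to fs − 15.04 kHz = 11.44 kHz.
64.4 kHz mod fs = 11.44 kHz.
11.44 kHz ≤ fs/2 = 13.24 kHz, appears at 11.44 kHz.
79.16 kHz mod fs = 26.2 kHz.
26.2 kHz > fs/2 = 13.24 kHz, folds to fs − 26.2 kHz = 0.28 kHz.
15.04 kHz and 64.4 kHz both map to 11.44 kHz.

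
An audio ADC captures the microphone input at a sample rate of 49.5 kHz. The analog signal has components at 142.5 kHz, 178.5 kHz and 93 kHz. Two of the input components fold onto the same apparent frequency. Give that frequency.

6 kHz

fs/2 = 24.75 kHz.
142.5 kHz mod fs = 43.5 kHz.
43.5 kHz > fs/2 = 24.75 kHz, folds to fs − 43.5 kHz = 6 kHz.
178.5 kHz mod fs = 30 kHz.
30 kHz > fs/2 = 24.75 kHz, folds to fs − 30 kHz = 19.5 kHz.
93 kHz mod fs = 43.5 kHz.
43.5 kHz > fs/2 = 24.75 kHz, folds to fs − 43.5 kHz = 6 kHz.
93 kHz and 142.5 kHz both map to 6 kHz.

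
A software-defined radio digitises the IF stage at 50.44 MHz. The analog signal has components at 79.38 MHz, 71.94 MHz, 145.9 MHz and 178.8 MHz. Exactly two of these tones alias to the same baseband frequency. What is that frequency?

fs/2 = 25.22 MHz.
79.38 MHz mod fs = 28.94 MHz.
28.94 MHz > fs/2 = 25.22 MHz, folds to fs − 28.94 MHz = 21.5 MHz.
71.94 MHz mod fs = 21.5 MHz.
21.5 MHz ≤ fs/2 = 25.22 MHz, appears at 21.5 MHz.
145.9 MHz mod fs = 45.02 MHz.
45.02 MHz > fs/2 = 25.22 MHz, folds to fs − 45.02 MHz = 5.42 MHz.
178.8 MHz mod fs = 27.48 MHz.
27.48 MHz > fs/2 = 25.22 MHz, folds to fs − 27.48 MHz = 22.96 MHz.
71.94 MHz and 79.38 MHz both map to 21.5 MHz.

21.5 MHz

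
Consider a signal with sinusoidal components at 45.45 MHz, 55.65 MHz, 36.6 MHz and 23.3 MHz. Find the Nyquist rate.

111.3 MHz

Highest-frequency component: 55.65 MHz.
Nyquist rate = 2 × 55.65 MHz = 111.3 MHz.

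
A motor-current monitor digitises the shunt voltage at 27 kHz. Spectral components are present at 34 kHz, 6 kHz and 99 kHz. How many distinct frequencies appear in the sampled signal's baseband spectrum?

3

fs/2 = 13.5 kHz.
34 kHz mod fs = 7 kHz.
7 kHz ≤ fs/2 = 13.5 kHz, appears at 7 kHz.
6 kHz ≤ fs/2 = 13.5 kHz, passes unchanged.
99 kHz mod fs = 18 kHz.
18 kHz > fs/2 = 13.5 kHz, folds to fs − 18 kHz = 9 kHz.
Distinct values: {6 kHz, 7 kHz, 9 kHz} → 3.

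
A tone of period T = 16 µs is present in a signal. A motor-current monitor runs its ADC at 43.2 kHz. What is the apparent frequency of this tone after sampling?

19.3 kHz

T = 16 µs → f = 1/T = 62.5 kHz.
62.5 kHz mod fs = 19.3 kHz.
19.3 kHz ≤ fs/2 = 21.6 kHz, appears at 19.3 kHz.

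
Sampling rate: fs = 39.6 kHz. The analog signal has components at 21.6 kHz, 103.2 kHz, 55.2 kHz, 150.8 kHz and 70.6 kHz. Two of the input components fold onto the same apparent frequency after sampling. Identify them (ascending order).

55.2 kHz, 103.2 kHz

fs/2 = 19.8 kHz.
21.6 kHz > fs/2 = 19.8 kHz, folds to fs − 21.6 kHz = 18 kHz.
103.2 kHz mod fs = 24 kHz.
24 kHz > fs/2 = 19.8 kHz, folds to fs − 24 kHz = 15.6 kHz.
55.2 kHz mod fs = 15.6 kHz.
15.6 kHz ≤ fs/2 = 19.8 kHz, appears at 15.6 kHz.
150.8 kHz mod fs = 32 kHz.
32 kHz > fs/2 = 19.8 kHz, folds to fs − 32 kHz = 7.6 kHz.
70.6 kHz mod fs = 31 kHz.
31 kHz > fs/2 = 19.8 kHz, folds to fs − 31 kHz = 8.6 kHz.
55.2 kHz and 103.2 kHz both map to 15.6 kHz.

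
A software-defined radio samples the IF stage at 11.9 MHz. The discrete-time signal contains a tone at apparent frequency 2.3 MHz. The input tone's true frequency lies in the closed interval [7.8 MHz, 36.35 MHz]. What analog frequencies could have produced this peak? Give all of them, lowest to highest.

9.6 MHz, 14.2 MHz, 21.5 MHz, 26.1 MHz, 33.4 MHz

Frequencies that alias to 2.3 MHz are k·fs ± 2.3 MHz for integer k ≥ 0.
k=0: 2.3 MHz.
k=1: 9.6 MHz, 14.2 MHz.
k=2: 21.5 MHz, 26.1 MHz.
k=3: 33.4 MHz, 38 MHz.
k=4: 45.3 MHz, 49.9 MHz.
Within [7.8 MHz, 36.35 MHz]: 9.6 MHz, 14.2 MHz, 21.5 MHz, 26.1 MHz, 33.4 MHz.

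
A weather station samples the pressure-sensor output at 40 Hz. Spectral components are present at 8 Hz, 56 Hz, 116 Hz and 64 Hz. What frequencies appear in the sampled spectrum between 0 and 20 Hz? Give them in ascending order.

fs/2 = 20 Hz.
8 Hz ≤ fs/2 = 20 Hz, passes unchanged.
56 Hz mod fs = 16 Hz.
16 Hz ≤ fs/2 = 20 Hz, appears at 16 Hz.
116 Hz mod fs = 36 Hz.
36 Hz > fs/2 = 20 Hz, folds to fs − 36 Hz = 4 Hz.
64 Hz mod fs = 24 Hz.
24 Hz > fs/2 = 20 Hz, folds to fs − 24 Hz = 16 Hz.
Distinct values: {4 Hz, 8 Hz, 16 Hz}.

4 Hz, 8 Hz, 16 Hz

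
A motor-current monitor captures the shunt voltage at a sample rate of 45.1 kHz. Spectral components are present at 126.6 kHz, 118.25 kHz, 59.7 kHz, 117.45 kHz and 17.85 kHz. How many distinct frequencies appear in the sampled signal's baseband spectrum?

fs/2 = 22.55 kHz.
126.6 kHz mod fs = 36.4 kHz.
36.4 kHz > fs/2 = 22.55 kHz, folds to fs − 36.4 kHz = 8.7 kHz.
118.25 kHz mod fs = 28.05 kHz.
28.05 kHz > fs/2 = 22.55 kHz, folds to fs − 28.05 kHz = 17.05 kHz.
59.7 kHz mod fs = 14.6 kHz.
14.6 kHz ≤ fs/2 = 22.55 kHz, appears at 14.6 kHz.
117.45 kHz mod fs = 27.25 kHz.
27.25 kHz > fs/2 = 22.55 kHz, folds to fs − 27.25 kHz = 17.85 kHz.
17.85 kHz ≤ fs/2 = 22.55 kHz, passes unchanged.
Distinct values: {8.7 kHz, 14.6 kHz, 17.05 kHz, 17.85 kHz} → 4.

4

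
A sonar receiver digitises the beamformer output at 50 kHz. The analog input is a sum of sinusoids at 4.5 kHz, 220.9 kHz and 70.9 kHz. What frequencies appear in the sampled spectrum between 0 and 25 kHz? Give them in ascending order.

fs/2 = 25 kHz.
4.5 kHz ≤ fs/2 = 25 kHz, passes unchanged.
220.9 kHz mod fs = 20.9 kHz.
20.9 kHz ≤ fs/2 = 25 kHz, appears at 20.9 kHz.
70.9 kHz mod fs = 20.9 kHz.
20.9 kHz ≤ fs/2 = 25 kHz, appears at 20.9 kHz.
Distinct values: {4.5 kHz, 20.9 kHz}.

4.5 kHz, 20.9 kHz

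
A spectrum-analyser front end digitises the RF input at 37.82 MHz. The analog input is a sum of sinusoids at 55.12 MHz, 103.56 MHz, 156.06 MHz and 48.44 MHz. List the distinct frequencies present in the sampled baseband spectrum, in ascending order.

4.78 MHz, 9.9 MHz, 10.62 MHz, 17.3 MHz

fs/2 = 18.91 MHz.
55.12 MHz mod fs = 17.3 MHz.
17.3 MHz ≤ fs/2 = 18.91 MHz, appears at 17.3 MHz.
103.56 MHz mod fs = 27.92 MHz.
27.92 MHz > fs/2 = 18.91 MHz, folds to fs − 27.92 MHz = 9.9 MHz.
156.06 MHz mod fs = 4.78 MHz.
4.78 MHz ≤ fs/2 = 18.91 MHz, appears at 4.78 MHz.
48.44 MHz mod fs = 10.62 MHz.
10.62 MHz ≤ fs/2 = 18.91 MHz, appears at 10.62 MHz.
Distinct values: {4.78 MHz, 9.9 MHz, 10.62 MHz, 17.3 MHz}.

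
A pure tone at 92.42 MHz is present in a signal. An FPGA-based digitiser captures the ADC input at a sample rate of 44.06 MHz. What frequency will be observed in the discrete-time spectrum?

4.3 MHz

92.42 MHz mod fs = 4.3 MHz.
4.3 MHz ≤ fs/2 = 22.03 MHz, appears at 4.3 MHz.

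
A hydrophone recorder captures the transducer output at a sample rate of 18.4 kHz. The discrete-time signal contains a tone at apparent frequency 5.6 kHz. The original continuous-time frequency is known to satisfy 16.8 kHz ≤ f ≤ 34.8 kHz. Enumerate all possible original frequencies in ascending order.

24 kHz, 31.2 kHz

Frequencies that alias to 5.6 kHz are k·fs ± 5.6 kHz for integer k ≥ 0.
k=0: 5.6 kHz.
k=1: 12.8 kHz, 24 kHz.
k=2: 31.2 kHz, 42.4 kHz.
k=3: 49.6 kHz, 60.8 kHz.
Within [16.8 kHz, 34.8 kHz]: 24 kHz, 31.2 kHz.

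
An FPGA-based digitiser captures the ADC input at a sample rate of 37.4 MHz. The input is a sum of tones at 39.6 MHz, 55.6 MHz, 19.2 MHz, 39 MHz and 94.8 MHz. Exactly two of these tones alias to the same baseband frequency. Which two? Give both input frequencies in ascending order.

fs/2 = 18.7 MHz.
39.6 MHz mod fs = 2.2 MHz.
2.2 MHz ≤ fs/2 = 18.7 MHz, appears at 2.2 MHz.
55.6 MHz mod fs = 18.2 MHz.
18.2 MHz ≤ fs/2 = 18.7 MHz, appears at 18.2 MHz.
19.2 MHz > fs/2 = 18.7 MHz, folds to fs − 19.2 MHz = 18.2 MHz.
39 MHz mod fs = 1.6 MHz.
1.6 MHz ≤ fs/2 = 18.7 MHz, appears at 1.6 MHz.
94.8 MHz mod fs = 20 MHz.
20 MHz > fs/2 = 18.7 MHz, folds to fs − 20 MHz = 17.4 MHz.
19.2 MHz and 55.6 MHz both map to 18.2 MHz.

19.2 MHz, 55.6 MHz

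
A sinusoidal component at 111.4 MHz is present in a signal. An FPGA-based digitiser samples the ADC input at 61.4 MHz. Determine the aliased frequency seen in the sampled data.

111.4 MHz mod fs = 50 MHz.
50 MHz > fs/2 = 30.7 MHz, folds to fs − 50 MHz = 11.4 MHz.

11.4 MHz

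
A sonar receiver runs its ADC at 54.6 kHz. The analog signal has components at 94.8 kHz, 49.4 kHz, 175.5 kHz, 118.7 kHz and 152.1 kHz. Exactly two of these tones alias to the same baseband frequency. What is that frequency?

fs/2 = 27.3 kHz.
94.8 kHz mod fs = 40.2 kHz.
40.2 kHz > fs/2 = 27.3 kHz, folds to fs − 40.2 kHz = 14.4 kHz.
49.4 kHz > fs/2 = 27.3 kHz, folds to fs − 49.4 kHz = 5.2 kHz.
175.5 kHz mod fs = 11.7 kHz.
11.7 kHz ≤ fs/2 = 27.3 kHz, appears at 11.7 kHz.
118.7 kHz mod fs = 9.5 kHz.
9.5 kHz ≤ fs/2 = 27.3 kHz, appears at 9.5 kHz.
152.1 kHz mod fs = 42.9 kHz.
42.9 kHz > fs/2 = 27.3 kHz, folds to fs − 42.9 kHz = 11.7 kHz.
152.1 kHz and 175.5 kHz both map to 11.7 kHz.

11.7 kHz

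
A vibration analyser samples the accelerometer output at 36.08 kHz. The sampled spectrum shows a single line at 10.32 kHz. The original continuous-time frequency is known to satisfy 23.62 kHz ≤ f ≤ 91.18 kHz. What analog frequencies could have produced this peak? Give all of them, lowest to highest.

25.76 kHz, 46.4 kHz, 61.84 kHz, 82.48 kHz

Frequencies that alias to 10.32 kHz are k·fs ± 10.32 kHz for integer k ≥ 0.
k=0: 10.32 kHz.
k=1: 25.76 kHz, 46.4 kHz.
k=2: 61.84 kHz, 82.48 kHz.
k=3: 97.92 kHz, 118.56 kHz.
Within [23.62 kHz, 91.18 kHz]: 25.76 kHz, 46.4 kHz, 61.84 kHz, 82.48 kHz.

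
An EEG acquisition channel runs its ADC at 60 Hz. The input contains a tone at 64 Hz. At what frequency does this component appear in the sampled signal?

4 Hz

64 Hz mod fs = 4 Hz.
4 Hz ≤ fs/2 = 30 Hz, appears at 4 Hz.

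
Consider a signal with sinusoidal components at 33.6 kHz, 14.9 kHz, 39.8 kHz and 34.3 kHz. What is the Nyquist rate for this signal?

79.6 kHz

Highest-frequency component: 39.8 kHz.
Nyquist rate = 2 × 39.8 kHz = 79.6 kHz.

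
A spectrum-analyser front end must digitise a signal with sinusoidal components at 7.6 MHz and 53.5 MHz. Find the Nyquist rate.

107 MHz

Highest-frequency component: 53.5 MHz.
Nyquist rate = 2 × 53.5 MHz = 107 MHz.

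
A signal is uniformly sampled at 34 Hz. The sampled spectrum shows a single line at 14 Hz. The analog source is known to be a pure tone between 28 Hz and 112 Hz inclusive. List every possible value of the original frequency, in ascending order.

48 Hz, 54 Hz, 82 Hz, 88 Hz

Frequencies that alias to 14 Hz are k·fs ± 14 Hz for integer k ≥ 0.
k=0: 14 Hz.
k=1: 20 Hz, 48 Hz.
k=2: 54 Hz, 82 Hz.
k=3: 88 Hz, 116 Hz.
k=4: 122 Hz, 150 Hz.
Within [28 Hz, 112 Hz]: 48 Hz, 54 Hz, 82 Hz, 88 Hz.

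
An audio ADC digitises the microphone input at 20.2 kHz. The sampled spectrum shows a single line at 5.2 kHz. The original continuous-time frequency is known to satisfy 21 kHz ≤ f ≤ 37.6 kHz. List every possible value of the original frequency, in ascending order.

25.4 kHz, 35.2 kHz

Frequencies that alias to 5.2 kHz are k·fs ± 5.2 kHz for integer k ≥ 0.
k=0: 5.2 kHz.
k=1: 15 kHz, 25.4 kHz.
k=2: 35.2 kHz, 45.6 kHz.
k=3: 55.4 kHz, 65.8 kHz.
Within [21 kHz, 37.6 kHz]: 25.4 kHz, 35.2 kHz.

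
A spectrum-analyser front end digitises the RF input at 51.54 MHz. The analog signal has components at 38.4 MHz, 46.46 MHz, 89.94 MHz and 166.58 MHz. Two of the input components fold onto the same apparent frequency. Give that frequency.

13.14 MHz

fs/2 = 25.77 MHz.
38.4 MHz > fs/2 = 25.77 MHz, folds to fs − 38.4 MHz = 13.14 MHz.
46.46 MHz > fs/2 = 25.77 MHz, folds to fs − 46.46 MHz = 5.08 MHz.
89.94 MHz mod fs = 38.4 MHz.
38.4 MHz > fs/2 = 25.77 MHz, folds to fs − 38.4 MHz = 13.14 MHz.
166.58 MHz mod fs = 11.96 MHz.
11.96 MHz ≤ fs/2 = 25.77 MHz, appears at 11.96 MHz.
38.4 MHz and 89.94 MHz both map to 13.14 MHz.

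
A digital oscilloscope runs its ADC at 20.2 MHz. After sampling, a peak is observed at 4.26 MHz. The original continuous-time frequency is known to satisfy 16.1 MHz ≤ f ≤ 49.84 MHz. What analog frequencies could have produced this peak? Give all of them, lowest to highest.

Frequencies that alias to 4.26 MHz are k·fs ± 4.26 MHz for integer k ≥ 0.
k=0: 4.26 MHz.
k=1: 15.94 MHz, 24.46 MHz.
k=2: 36.14 MHz, 44.66 MHz.
k=3: 56.34 MHz, 64.86 MHz.
Within [16.1 MHz, 49.84 MHz]: 24.46 MHz, 36.14 MHz, 44.66 MHz.

24.46 MHz, 36.14 MHz, 44.66 MHz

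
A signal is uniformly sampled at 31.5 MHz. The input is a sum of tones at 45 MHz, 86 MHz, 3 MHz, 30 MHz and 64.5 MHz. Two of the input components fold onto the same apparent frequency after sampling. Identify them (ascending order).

fs/2 = 15.75 MHz.
45 MHz mod fs = 13.5 MHz.
13.5 MHz ≤ fs/2 = 15.75 MHz, appears at 13.5 MHz.
86 MHz mod fs = 23 MHz.
23 MHz > fs/2 = 15.75 MHz, folds to fs − 23 MHz = 8.5 MHz.
3 MHz ≤ fs/2 = 15.75 MHz, passes unchanged.
30 MHz > fs/2 = 15.75 MHz, folds to fs − 30 MHz = 1.5 MHz.
64.5 MHz mod fs = 1.5 MHz.
1.5 MHz ≤ fs/2 = 15.75 MHz, appears at 1.5 MHz.
30 MHz and 64.5 MHz both map to 1.5 MHz.

30 MHz, 64.5 MHz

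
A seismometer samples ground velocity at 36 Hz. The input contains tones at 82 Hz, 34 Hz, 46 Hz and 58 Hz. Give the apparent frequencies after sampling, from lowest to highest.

fs/2 = 18 Hz.
82 Hz mod fs = 10 Hz.
10 Hz ≤ fs/2 = 18 Hz, appears at 10 Hz.
34 Hz > fs/2 = 18 Hz, folds to fs − 34 Hz = 2 Hz.
46 Hz mod fs = 10 Hz.
10 Hz ≤ fs/2 = 18 Hz, appears at 10 Hz.
58 Hz mod fs = 22 Hz.
22 Hz > fs/2 = 18 Hz, folds to fs − 22 Hz = 14 Hz.
Distinct values: {2 Hz, 10 Hz, 14 Hz}.

2 Hz, 10 Hz, 14 Hz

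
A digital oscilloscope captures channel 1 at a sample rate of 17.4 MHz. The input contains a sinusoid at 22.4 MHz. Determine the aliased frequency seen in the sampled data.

5 MHz

22.4 MHz mod fs = 5 MHz.
5 MHz ≤ fs/2 = 8.7 MHz, appears at 5 MHz.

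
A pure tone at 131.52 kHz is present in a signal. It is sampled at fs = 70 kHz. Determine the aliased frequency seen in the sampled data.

131.52 kHz mod fs = 61.52 kHz.
61.52 kHz > fs/2 = 35 kHz, folds to fs − 61.52 kHz = 8.48 kHz.

8.48 kHz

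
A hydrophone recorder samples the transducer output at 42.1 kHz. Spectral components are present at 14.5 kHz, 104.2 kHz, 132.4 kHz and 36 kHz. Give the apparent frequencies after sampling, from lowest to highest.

fs/2 = 21.05 kHz.
14.5 kHz ≤ fs/2 = 21.05 kHz, passes unchanged.
104.2 kHz mod fs = 20 kHz.
20 kHz ≤ fs/2 = 21.05 kHz, appears at 20 kHz.
132.4 kHz mod fs = 6.1 kHz.
6.1 kHz ≤ fs/2 = 21.05 kHz, appears at 6.1 kHz.
36 kHz > fs/2 = 21.05 kHz, folds to fs − 36 kHz = 6.1 kHz.
Distinct values: {6.1 kHz, 14.5 kHz, 20 kHz}.

6.1 kHz, 14.5 kHz, 20 kHz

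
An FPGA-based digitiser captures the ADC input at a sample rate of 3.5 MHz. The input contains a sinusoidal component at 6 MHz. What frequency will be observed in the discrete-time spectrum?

6 MHz mod fs = 2.5 MHz.
2.5 MHz > fs/2 = 1.75 MHz, folds to fs − 2.5 MHz = 1 MHz.

1 MHz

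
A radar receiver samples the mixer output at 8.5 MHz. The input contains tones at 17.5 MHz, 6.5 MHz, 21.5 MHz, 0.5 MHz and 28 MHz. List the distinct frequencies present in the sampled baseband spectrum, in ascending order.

0.5 MHz, 2 MHz, 2.5 MHz, 4 MHz

fs/2 = 4.25 MHz.
17.5 MHz mod fs = 0.5 MHz.
0.5 MHz ≤ fs/2 = 4.25 MHz, appears at 0.5 MHz.
6.5 MHz > fs/2 = 4.25 MHz, folds to fs − 6.5 MHz = 2 MHz.
21.5 MHz mod fs = 4.5 MHz.
4.5 MHz > fs/2 = 4.25 MHz, folds to fs − 4.5 MHz = 4 MHz.
0.5 MHz ≤ fs/2 = 4.25 MHz, passes unchanged.
28 MHz mod fs = 2.5 MHz.
2.5 MHz ≤ fs/2 = 4.25 MHz, appears at 2.5 MHz.
Distinct values: {0.5 MHz, 2 MHz, 2.5 MHz, 4 MHz}.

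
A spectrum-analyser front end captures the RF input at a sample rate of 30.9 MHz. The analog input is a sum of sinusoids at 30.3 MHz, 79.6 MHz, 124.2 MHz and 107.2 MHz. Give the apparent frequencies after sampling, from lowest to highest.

0.6 MHz, 13.1 MHz, 14.5 MHz

fs/2 = 15.45 MHz.
30.3 MHz > fs/2 = 15.45 MHz, folds to fs − 30.3 MHz = 0.6 MHz.
79.6 MHz mod fs = 17.8 MHz.
17.8 MHz > fs/2 = 15.45 MHz, folds to fs − 17.8 MHz = 13.1 MHz.
124.2 MHz mod fs = 0.6 MHz.
0.6 MHz ≤ fs/2 = 15.45 MHz, appears at 0.6 MHz.
107.2 MHz mod fs = 14.5 MHz.
14.5 MHz ≤ fs/2 = 15.45 MHz, appears at 14.5 MHz.
Distinct values: {0.6 MHz, 13.1 MHz, 14.5 MHz}.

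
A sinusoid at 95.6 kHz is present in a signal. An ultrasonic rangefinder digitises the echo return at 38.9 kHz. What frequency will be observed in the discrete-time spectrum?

95.6 kHz mod fs = 17.8 kHz.
17.8 kHz ≤ fs/2 = 19.45 kHz, appears at 17.8 kHz.

17.8 kHz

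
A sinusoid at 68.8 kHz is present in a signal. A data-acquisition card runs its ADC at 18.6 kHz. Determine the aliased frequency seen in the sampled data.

68.8 kHz mod fs = 13 kHz.
13 kHz > fs/2 = 9.3 kHz, folds to fs − 13 kHz = 5.6 kHz.

5.6 kHz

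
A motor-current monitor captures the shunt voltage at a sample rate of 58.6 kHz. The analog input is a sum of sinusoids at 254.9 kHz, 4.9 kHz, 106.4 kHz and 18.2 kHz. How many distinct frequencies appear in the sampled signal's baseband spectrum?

4

fs/2 = 29.3 kHz.
254.9 kHz mod fs = 20.5 kHz.
20.5 kHz ≤ fs/2 = 29.3 kHz, appears at 20.5 kHz.
4.9 kHz ≤ fs/2 = 29.3 kHz, passes unchanged.
106.4 kHz mod fs = 47.8 kHz.
47.8 kHz > fs/2 = 29.3 kHz, folds to fs − 47.8 kHz = 10.8 kHz.
18.2 kHz ≤ fs/2 = 29.3 kHz, passes unchanged.
Distinct values: {4.9 kHz, 10.8 kHz, 18.2 kHz, 20.5 kHz} → 4.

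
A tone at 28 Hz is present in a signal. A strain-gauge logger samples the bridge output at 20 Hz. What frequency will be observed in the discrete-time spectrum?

8 Hz

28 Hz mod fs = 8 Hz.
8 Hz ≤ fs/2 = 10 Hz, appears at 8 Hz.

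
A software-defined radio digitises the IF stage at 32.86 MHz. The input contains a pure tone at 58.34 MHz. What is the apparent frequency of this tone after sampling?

58.34 MHz mod fs = 25.48 MHz.
25.48 MHz > fs/2 = 16.43 MHz, folds to fs − 25.48 MHz = 7.38 MHz.

7.38 MHz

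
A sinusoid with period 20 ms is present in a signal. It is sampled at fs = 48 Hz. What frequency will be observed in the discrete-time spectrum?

T = 20 ms → f = 1/T = 50 Hz.
50 Hz mod fs = 2 Hz.
2 Hz ≤ fs/2 = 24 Hz, appears at 2 Hz.

2 Hz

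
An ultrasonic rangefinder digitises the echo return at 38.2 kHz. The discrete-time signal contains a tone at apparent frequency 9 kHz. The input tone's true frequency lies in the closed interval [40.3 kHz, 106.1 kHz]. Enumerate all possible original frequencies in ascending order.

47.2 kHz, 67.4 kHz, 85.4 kHz, 105.6 kHz

Frequencies that alias to 9 kHz are k·fs ± 9 kHz for integer k ≥ 0.
k=0: 9 kHz.
k=1: 29.2 kHz, 47.2 kHz.
k=2: 67.4 kHz, 85.4 kHz.
k=3: 105.6 kHz, 123.6 kHz.
k=4: 143.8 kHz, 161.8 kHz.
Within [40.3 kHz, 106.1 kHz]: 47.2 kHz, 67.4 kHz, 85.4 kHz, 105.6 kHz.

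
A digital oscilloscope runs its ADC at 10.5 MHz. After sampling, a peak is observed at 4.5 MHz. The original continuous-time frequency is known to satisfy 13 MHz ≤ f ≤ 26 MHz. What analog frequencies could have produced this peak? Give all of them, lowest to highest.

Frequencies that alias to 4.5 MHz are k·fs ± 4.5 MHz for integer k ≥ 0.
k=0: 4.5 MHz.
k=1: 6 MHz, 15 MHz.
k=2: 16.5 MHz, 25.5 MHz.
k=3: 27 MHz, 36 MHz.
Within [13 MHz, 26 MHz]: 15 MHz, 16.5 MHz, 25.5 MHz.

15 MHz, 16.5 MHz, 25.5 MHz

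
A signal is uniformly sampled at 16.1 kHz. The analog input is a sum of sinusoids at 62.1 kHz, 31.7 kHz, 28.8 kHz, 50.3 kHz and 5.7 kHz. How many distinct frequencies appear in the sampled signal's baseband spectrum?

fs/2 = 8.05 kHz.
62.1 kHz mod fs = 13.8 kHz.
13.8 kHz > fs/2 = 8.05 kHz, folds to fs − 13.8 kHz = 2.3 kHz.
31.7 kHz mod fs = 15.6 kHz.
15.6 kHz > fs/2 = 8.05 kHz, folds to fs − 15.6 kHz = 0.5 kHz.
28.8 kHz mod fs = 12.7 kHz.
12.7 kHz > fs/2 = 8.05 kHz, folds to fs − 12.7 kHz = 3.4 kHz.
50.3 kHz mod fs = 2 kHz.
2 kHz ≤ fs/2 = 8.05 kHz, appears at 2 kHz.
5.7 kHz ≤ fs/2 = 8.05 kHz, passes unchanged.
Distinct values: {0.5 kHz, 2 kHz, 2.3 kHz, 3.4 kHz, 5.7 kHz} → 5.

5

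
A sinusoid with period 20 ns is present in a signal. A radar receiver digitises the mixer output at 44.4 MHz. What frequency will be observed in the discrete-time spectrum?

T = 20 ns → f = 1/T = 50 MHz.
50 MHz mod fs = 5.6 MHz.
5.6 MHz ≤ fs/2 = 22.2 MHz, appears at 5.6 MHz.

5.6 MHz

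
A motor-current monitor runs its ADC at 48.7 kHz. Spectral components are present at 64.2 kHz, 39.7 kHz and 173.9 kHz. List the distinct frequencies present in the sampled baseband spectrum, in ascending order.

fs/2 = 24.35 kHz.
64.2 kHz mod fs = 15.5 kHz.
15.5 kHz ≤ fs/2 = 24.35 kHz, appears at 15.5 kHz.
39.7 kHz > fs/2 = 24.35 kHz, folds to fs − 39.7 kHz = 9 kHz.
173.9 kHz mod fs = 27.8 kHz.
27.8 kHz > fs/2 = 24.35 kHz, folds to fs − 27.8 kHz = 20.9 kHz.
Distinct values: {9 kHz, 15.5 kHz, 20.9 kHz}.

9 kHz, 15.5 kHz, 20.9 kHz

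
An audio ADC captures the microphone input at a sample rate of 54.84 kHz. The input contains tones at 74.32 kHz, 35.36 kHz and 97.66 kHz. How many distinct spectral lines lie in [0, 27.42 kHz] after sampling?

fs/2 = 27.42 kHz.
74.32 kHz mod fs = 19.48 kHz.
19.48 kHz ≤ fs/2 = 27.42 kHz, appears at 19.48 kHz.
35.36 kHz > fs/2 = 27.42 kHz, folds to fs − 35.36 kHz = 19.48 kHz.
97.66 kHz mod fs = 42.82 kHz.
42.82 kHz > fs/2 = 27.42 kHz, folds to fs − 42.82 kHz = 12.02 kHz.
Distinct values: {12.02 kHz, 19.48 kHz} → 2.

2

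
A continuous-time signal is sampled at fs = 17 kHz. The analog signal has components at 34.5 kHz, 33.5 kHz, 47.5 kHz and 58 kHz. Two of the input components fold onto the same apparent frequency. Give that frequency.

0.5 kHz

fs/2 = 8.5 kHz.
34.5 kHz mod fs = 0.5 kHz.
0.5 kHz ≤ fs/2 = 8.5 kHz, appears at 0.5 kHz.
33.5 kHz mod fs = 16.5 kHz.
16.5 kHz > fs/2 = 8.5 kHz, folds to fs − 16.5 kHz = 0.5 kHz.
47.5 kHz mod fs = 13.5 kHz.
13.5 kHz > fs/2 = 8.5 kHz, folds to fs − 13.5 kHz = 3.5 kHz.
58 kHz mod fs = 7 kHz.
7 kHz ≤ fs/2 = 8.5 kHz, appears at 7 kHz.
33.5 kHz and 34.5 kHz both map to 0.5 kHz.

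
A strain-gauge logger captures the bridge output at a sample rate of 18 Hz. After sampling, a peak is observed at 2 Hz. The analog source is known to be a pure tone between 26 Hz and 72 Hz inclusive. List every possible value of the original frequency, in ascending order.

Frequencies that alias to 2 Hz are k·fs ± 2 Hz for integer k ≥ 0.
k=0: 2 Hz.
k=1: 16 Hz, 20 Hz.
k=2: 34 Hz, 38 Hz.
k=3: 52 Hz, 56 Hz.
k=4: 70 Hz, 74 Hz.
k=5: 88 Hz, 92 Hz.
Within [26 Hz, 72 Hz]: 34 Hz, 38 Hz, 52 Hz, 56 Hz, 70 Hz.

34 Hz, 38 Hz, 52 Hz, 56 Hz, 70 Hz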